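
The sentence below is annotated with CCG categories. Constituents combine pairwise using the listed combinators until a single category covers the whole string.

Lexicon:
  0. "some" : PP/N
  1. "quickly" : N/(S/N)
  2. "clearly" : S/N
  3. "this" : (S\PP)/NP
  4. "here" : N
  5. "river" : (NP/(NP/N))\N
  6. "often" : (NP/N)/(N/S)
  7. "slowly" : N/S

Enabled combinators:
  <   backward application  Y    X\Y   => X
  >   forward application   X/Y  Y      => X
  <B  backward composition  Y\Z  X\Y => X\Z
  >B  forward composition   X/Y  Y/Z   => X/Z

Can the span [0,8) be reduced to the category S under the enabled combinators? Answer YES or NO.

YES

[0,8] S   <
  [0,3] PP   >
    [0,1] "some" : PP/N
    [1,3] N   >
      [1,2] "quickly" : N/(S/N)
      [2,3] "clearly" : S/N
  [3,8] S\PP   >
    [3,4] "this" : (S\PP)/NP
    [4,8] NP   >
      [4,6] NP/(NP/N)   <
        [4,5] "here" : N
        [5,6] "river" : (NP/(NP/N))\N
      [6,8] NP/N   >
        [6,7] "often" : (NP/N)/(N/S)
        [7,8] "slowly" : N/S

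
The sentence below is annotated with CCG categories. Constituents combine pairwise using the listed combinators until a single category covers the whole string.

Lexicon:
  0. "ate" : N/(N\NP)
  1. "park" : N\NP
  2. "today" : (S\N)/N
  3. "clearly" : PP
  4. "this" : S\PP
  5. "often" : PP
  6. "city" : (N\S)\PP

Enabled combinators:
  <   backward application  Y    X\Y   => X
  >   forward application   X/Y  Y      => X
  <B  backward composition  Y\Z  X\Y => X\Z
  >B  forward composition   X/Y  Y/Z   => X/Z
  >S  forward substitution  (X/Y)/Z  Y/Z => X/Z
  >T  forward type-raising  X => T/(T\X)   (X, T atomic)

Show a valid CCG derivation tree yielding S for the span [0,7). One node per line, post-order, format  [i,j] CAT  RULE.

[0,1] N/(N\NP)  lex  "ate"
[1,2] N\NP  lex  "park"
[0,2] N  >  k=1
[2,3] (S\N)/N  lex  "today"
[3,4] PP  lex  "clearly"
[3,4] N/(N\PP)  >T
[4,5] S\PP  lex  "this"
[5,6] PP  lex  "often"
[6,7] (N\S)\PP  lex  "city"
[5,7] N\S  <  k=6
[4,7] N\PP  <B  k=5
[3,7] N  >  k=4
[2,7] S\N  >  k=3
[0,7] S  <  k=2

[0,7] S   <
  [0,2] N   >
    [0,1] "ate" : N/(N\NP)
    [1,2] "park" : N\NP
  [2,7] S\N   >
    [2,3] "today" : (S\N)/N
    [3,7] N   >
      [3,4] N/(N\PP)   >T
        [3,4] "clearly" : PP
      [4,7] N\PP   <B
        [4,5] "this" : S\PP
        [5,7] N\S   <
          [5,6] "often" : PP
          [6,7] "city" : (N\S)\PP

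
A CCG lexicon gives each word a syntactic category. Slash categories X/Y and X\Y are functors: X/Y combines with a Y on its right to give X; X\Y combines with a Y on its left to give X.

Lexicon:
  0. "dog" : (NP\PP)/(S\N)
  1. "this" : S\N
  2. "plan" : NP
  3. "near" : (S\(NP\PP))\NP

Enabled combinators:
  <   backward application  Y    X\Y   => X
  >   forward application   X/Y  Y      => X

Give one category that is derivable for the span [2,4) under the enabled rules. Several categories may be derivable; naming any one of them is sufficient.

[0,4] S   <
  [0,2] NP\PP   >
    [0,1] "dog" : (NP\PP)/(S\N)
    [1,2] "this" : S\N
  [2,4] S\(NP\PP)   <
    [2,3] "plan" : NP
    [3,4] "near" : (S\(NP\PP))\NP

S\(NP\PP)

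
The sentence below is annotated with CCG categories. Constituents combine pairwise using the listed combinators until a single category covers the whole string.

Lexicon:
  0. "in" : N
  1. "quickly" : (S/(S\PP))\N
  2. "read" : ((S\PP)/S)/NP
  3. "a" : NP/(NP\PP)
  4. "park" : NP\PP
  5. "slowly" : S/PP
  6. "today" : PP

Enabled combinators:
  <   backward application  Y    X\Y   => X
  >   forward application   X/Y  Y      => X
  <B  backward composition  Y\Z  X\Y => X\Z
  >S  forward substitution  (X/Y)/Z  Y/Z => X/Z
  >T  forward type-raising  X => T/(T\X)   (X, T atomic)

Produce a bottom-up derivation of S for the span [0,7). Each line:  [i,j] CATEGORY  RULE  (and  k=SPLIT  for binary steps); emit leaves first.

[0,7] S   >
  [0,2] S/(S\PP)   <
    [0,1] "in" : N
    [1,2] "quickly" : (S/(S\PP))\N
  [2,7] S\PP   >
    [2,5] (S\PP)/S   >
      [2,3] "read" : ((S\PP)/S)/NP
      [3,5] NP   >
        [3,4] "a" : NP/(NP\PP)
        [4,5] "park" : NP\PP
    [5,7] S   >
      [5,6] "slowly" : S/PP
      [6,7] "today" : PP

[0,1] N  lex  "in"
[1,2] (S/(S\PP))\N  lex  "quickly"
[0,2] S/(S\PP)  <  k=1
[2,3] ((S\PP)/S)/NP  lex  "read"
[3,4] NP/(NP\PP)  lex  "a"
[4,5] NP\PP  lex  "park"
[3,5] NP  >  k=4
[2,5] (S\PP)/S  >  k=3
[5,6] S/PP  lex  "slowly"
[6,7] PP  lex  "today"
[5,7] S  >  k=6
[2,7] S\PP  >  k=5
[0,7] S  >  k=2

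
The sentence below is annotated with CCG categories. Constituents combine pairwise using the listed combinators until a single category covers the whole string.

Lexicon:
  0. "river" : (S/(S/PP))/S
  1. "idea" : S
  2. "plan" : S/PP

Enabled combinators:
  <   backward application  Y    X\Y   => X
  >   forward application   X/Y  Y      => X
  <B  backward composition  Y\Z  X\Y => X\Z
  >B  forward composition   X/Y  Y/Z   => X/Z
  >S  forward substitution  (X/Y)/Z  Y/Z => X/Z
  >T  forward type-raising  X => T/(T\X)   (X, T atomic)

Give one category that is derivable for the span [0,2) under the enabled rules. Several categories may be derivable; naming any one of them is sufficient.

[0,3] S   >
  [0,2] S/(S/PP)   >
    [0,1] "river" : (S/(S/PP))/S
    [1,2] "idea" : S
  [2,3] "plan" : S/PP

S/(S/PP)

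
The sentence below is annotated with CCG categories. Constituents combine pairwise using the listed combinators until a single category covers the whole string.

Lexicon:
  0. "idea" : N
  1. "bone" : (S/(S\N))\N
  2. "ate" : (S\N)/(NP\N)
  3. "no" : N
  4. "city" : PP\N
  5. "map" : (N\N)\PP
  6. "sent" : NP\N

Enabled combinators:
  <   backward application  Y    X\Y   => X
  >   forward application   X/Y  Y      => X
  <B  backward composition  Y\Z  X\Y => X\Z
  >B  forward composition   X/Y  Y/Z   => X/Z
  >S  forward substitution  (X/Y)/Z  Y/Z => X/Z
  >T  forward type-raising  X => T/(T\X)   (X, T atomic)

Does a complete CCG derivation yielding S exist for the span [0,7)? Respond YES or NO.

YES

[0,7] S   >
  [0,2] S/(S\N)   <
    [0,1] "idea" : N
    [1,2] "bone" : (S/(S\N))\N
  [2,7] S\N   >
    [2,3] "ate" : (S\N)/(NP\N)
    [3,7] NP\N   <B
      [3,6] N\N   <
        [3,5] PP   <
          [3,4] "no" : N
          [4,5] "city" : PP\N
        [5,6] "map" : (N\N)\PP
      [6,7] "sent" : NP\N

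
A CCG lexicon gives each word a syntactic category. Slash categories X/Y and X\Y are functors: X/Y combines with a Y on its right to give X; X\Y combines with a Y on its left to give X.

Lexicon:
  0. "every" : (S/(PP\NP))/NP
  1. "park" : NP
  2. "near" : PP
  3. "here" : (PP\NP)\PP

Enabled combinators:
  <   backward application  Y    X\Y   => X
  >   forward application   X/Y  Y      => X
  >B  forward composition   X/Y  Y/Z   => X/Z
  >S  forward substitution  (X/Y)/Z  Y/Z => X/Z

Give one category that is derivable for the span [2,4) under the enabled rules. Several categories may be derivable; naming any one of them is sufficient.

[0,4] S   >
  [0,2] S/(PP\NP)   >
    [0,1] "every" : (S/(PP\NP))/NP
    [1,2] "park" : NP
  [2,4] PP\NP   <
    [2,3] "near" : PP
    [3,4] "here" : (PP\NP)\PP

PP\NP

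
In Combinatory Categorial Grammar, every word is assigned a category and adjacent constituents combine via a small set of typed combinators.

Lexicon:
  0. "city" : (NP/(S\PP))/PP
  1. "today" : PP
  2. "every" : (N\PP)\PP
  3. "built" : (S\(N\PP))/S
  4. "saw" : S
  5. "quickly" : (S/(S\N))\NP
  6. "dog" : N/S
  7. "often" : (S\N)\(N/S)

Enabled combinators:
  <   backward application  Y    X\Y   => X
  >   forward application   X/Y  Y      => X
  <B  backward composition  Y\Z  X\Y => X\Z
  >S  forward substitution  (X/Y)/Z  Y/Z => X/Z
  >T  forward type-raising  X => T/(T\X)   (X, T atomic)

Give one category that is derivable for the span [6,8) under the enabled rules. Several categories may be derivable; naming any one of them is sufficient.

S\N

[0,8] S   >
  [0,6] S/(S\N)   <
    [0,5] NP   >
      [0,2] NP/(S\PP)   >
        [0,1] "city" : (NP/(S\PP))/PP
        [1,2] "today" : PP
      [2,5] S\PP   <B
        [2,3] "every" : (N\PP)\PP
        [3,5] S\(N\PP)   >
          [3,4] "built" : (S\(N\PP))/S
          [4,5] "saw" : S
    [5,6] "quickly" : (S/(S\N))\NP
  [6,8] S\N   <
    [6,7] "dog" : N/S
    [7,8] "often" : (S\N)\(N/S)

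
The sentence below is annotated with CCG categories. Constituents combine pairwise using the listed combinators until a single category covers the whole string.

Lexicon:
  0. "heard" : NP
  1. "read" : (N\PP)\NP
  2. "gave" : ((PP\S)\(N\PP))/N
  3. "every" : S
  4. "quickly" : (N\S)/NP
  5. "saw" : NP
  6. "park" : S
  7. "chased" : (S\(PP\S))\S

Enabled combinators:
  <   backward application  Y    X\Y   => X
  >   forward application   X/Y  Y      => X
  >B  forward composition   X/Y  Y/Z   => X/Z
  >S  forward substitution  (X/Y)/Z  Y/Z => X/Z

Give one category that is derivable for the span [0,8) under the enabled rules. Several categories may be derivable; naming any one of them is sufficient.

S

[0,8] S   <
  [0,6] PP\S   <
    [0,2] N\PP   <
      [0,1] "heard" : NP
      [1,2] "read" : (N\PP)\NP
    [2,6] (PP\S)\(N\PP)   >
      [2,3] "gave" : ((PP\S)\(N\PP))/N
      [3,6] N   <
        [3,4] "every" : S
        [4,6] N\S   >
          [4,5] "quickly" : (N\S)/NP
          [5,6] "saw" : NP
  [6,8] S\(PP\S)   <
    [6,7] "park" : S
    [7,8] "chased" : (S\(PP\S))\S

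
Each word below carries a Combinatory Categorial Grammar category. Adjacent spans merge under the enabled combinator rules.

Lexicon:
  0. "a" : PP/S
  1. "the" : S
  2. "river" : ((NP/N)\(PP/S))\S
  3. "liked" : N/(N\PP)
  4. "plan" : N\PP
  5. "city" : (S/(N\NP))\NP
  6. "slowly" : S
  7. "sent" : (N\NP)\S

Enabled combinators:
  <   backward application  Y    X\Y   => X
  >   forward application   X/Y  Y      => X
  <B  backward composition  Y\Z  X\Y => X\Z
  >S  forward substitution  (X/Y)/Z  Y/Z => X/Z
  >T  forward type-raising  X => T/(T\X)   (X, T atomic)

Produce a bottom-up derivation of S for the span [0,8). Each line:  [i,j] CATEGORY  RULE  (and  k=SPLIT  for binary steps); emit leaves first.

[0,8] S   >
  [0,6] S/(N\NP)   <
    [0,5] NP   >
      [0,3] NP/N   <
        [0,1] "a" : PP/S
        [1,3] (NP/N)\(PP/S)   <
          [1,2] "the" : S
          [2,3] "river" : ((NP/N)\(PP/S))\S
      [3,5] N   >
        [3,4] "liked" : N/(N\PP)
        [4,5] "plan" : N\PP
    [5,6] "city" : (S/(N\NP))\NP
  [6,8] N\NP   <
    [6,7] "slowly" : S
    [7,8] "sent" : (N\NP)\S

[0,1] PP/S  lex  "a"
[1,2] S  lex  "the"
[2,3] ((NP/N)\(PP/S))\S  lex  "river"
[1,3] (NP/N)\(PP/S)  <  k=2
[0,3] NP/N  <  k=1
[3,4] N/(N\PP)  lex  "liked"
[4,5] N\PP  lex  "plan"
[3,5] N  >  k=4
[0,5] NP  >  k=3
[5,6] (S/(N\NP))\NP  lex  "city"
[0,6] S/(N\NP)  <  k=5
[6,7] S  lex  "slowly"
[7,8] (N\NP)\S  lex  "sent"
[6,8] N\NP  <  k=7
[0,8] S  >  k=6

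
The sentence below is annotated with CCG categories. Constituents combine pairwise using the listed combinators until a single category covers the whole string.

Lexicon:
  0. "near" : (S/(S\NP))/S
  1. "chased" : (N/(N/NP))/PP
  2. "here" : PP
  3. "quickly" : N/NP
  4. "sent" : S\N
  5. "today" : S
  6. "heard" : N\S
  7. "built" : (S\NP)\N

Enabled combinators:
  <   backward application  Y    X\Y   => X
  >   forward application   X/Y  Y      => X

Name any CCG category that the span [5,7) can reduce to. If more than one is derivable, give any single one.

N

[0,8] S   >
  [0,5] S/(S\NP)   >
    [0,1] "near" : (S/(S\NP))/S
    [1,5] S   <
      [1,4] N   >
        [1,3] N/(N/NP)   >
          [1,2] "chased" : (N/(N/NP))/PP
          [2,3] "here" : PP
        [3,4] "quickly" : N/NP
      [4,5] "sent" : S\N
  [5,8] S\NP   <
    [5,7] N   <
      [5,6] "today" : S
      [6,7] "heard" : N\S
    [7,8] "built" : (S\NP)\N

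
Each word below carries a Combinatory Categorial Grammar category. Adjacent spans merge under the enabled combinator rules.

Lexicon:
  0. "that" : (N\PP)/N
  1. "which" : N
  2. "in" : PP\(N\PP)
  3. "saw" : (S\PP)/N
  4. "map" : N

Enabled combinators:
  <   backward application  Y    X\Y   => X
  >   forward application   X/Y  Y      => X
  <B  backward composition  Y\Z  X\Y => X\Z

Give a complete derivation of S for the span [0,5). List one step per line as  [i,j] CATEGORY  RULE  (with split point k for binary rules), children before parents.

[0,1] (N\PP)/N  lex  "that"
[1,2] N  lex  "which"
[0,2] N\PP  >  k=1
[2,3] PP\(N\PP)  lex  "in"
[0,3] PP  <  k=2
[3,4] (S\PP)/N  lex  "saw"
[4,5] N  lex  "map"
[3,5] S\PP  >  k=4
[0,5] S  <  k=3

[0,5] S   <
  [0,3] PP   <
    [0,2] N\PP   >
      [0,1] "that" : (N\PP)/N
      [1,2] "which" : N
    [2,3] "in" : PP\(N\PP)
  [3,5] S\PP   >
    [3,4] "saw" : (S\PP)/N
    [4,5] "map" : N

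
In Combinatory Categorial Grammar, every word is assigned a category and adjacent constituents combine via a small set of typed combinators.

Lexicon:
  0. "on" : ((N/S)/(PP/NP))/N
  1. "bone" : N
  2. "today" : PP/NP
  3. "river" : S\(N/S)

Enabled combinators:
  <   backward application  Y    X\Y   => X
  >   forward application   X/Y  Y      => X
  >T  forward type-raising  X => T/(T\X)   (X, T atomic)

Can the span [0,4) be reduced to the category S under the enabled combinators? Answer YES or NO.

[0,4] S   <
  [0,3] N/S   >
    [0,2] (N/S)/(PP/NP)   >
      [0,1] "on" : ((N/S)/(PP/NP))/N
      [1,2] "bone" : N
    [2,3] "today" : PP/NP
  [3,4] "river" : S\(N/S)

YES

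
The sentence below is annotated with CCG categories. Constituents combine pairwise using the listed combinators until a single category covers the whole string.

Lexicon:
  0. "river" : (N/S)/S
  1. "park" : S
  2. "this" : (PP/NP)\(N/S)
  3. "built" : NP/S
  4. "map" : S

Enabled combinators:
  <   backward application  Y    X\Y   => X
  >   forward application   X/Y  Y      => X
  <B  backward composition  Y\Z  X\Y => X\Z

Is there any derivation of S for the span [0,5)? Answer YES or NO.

NO

(N/S)/S S (PP/NP)\(N/S) NP/S S
CKY chart[0,5] = {PP}; S ∉ chart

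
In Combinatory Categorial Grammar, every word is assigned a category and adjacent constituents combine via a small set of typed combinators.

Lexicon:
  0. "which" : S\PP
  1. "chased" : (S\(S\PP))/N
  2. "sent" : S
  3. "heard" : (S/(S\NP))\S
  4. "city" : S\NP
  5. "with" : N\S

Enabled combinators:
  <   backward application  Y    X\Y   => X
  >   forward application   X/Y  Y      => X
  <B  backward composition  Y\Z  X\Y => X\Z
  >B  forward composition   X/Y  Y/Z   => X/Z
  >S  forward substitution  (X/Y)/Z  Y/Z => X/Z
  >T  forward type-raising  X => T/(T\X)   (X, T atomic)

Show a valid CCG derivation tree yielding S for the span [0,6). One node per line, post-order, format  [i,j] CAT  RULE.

[0,1] S\PP  lex  "which"
[1,2] (S\(S\PP))/N  lex  "chased"
[2,3] S  lex  "sent"
[3,4] (S/(S\NP))\S  lex  "heard"
[2,4] S/(S\NP)  <  k=3
[4,5] S\NP  lex  "city"
[2,5] S  >  k=4
[5,6] N\S  lex  "with"
[2,6] N  <  k=5
[1,6] S\(S\PP)  >  k=2
[0,6] S  <  k=1

[0,6] S   <
  [0,1] "which" : S\PP
  [1,6] S\(S\PP)   >
    [1,2] "chased" : (S\(S\PP))/N
    [2,6] N   <
      [2,5] S   >
        [2,4] S/(S\NP)   <
          [2,3] "sent" : S
          [3,4] "heard" : (S/(S\NP))\S
        [4,5] "city" : S\NP
      [5,6] "with" : N\S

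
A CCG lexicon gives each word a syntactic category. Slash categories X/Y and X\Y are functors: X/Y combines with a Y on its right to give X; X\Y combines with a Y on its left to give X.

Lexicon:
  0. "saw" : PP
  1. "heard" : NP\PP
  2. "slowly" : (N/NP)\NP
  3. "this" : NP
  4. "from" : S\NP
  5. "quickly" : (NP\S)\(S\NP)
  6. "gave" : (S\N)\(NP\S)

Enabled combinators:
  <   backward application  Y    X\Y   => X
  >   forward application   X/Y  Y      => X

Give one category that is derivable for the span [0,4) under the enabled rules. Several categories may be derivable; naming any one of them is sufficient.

N

[0,7] S   <
  [0,4] N   >
    [0,3] N/NP   <
      [0,2] NP   <
        [0,1] "saw" : PP
        [1,2] "heard" : NP\PP
      [2,3] "slowly" : (N/NP)\NP
    [3,4] "this" : NP
  [4,7] S\N   <
    [4,6] NP\S   <
      [4,5] "from" : S\NP
      [5,6] "quickly" : (NP\S)\(S\NP)
    [6,7] "gave" : (S\N)\(NP\S)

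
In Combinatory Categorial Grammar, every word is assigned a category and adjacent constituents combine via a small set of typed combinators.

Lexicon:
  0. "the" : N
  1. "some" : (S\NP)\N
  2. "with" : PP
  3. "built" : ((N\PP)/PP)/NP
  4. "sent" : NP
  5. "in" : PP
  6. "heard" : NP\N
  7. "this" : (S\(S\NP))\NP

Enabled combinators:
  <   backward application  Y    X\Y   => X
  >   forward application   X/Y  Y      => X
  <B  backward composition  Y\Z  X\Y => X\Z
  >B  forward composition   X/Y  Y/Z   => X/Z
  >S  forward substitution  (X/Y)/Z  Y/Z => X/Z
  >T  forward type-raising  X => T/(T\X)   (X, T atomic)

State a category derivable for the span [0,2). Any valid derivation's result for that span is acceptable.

S\NP

[0,8] S   <
  [0,2] S\NP   <
    [0,1] "the" : N
    [1,2] "some" : (S\NP)\N
  [2,8] S\(S\NP)   <
    [2,7] NP   <
      [2,3] "with" : PP
      [3,7] NP\PP   <B
        [3,6] N\PP   >
          [3,5] (N\PP)/PP   >
            [3,4] "built" : ((N\PP)/PP)/NP
            [4,5] "sent" : NP
          [5,6] "in" : PP
        [6,7] "heard" : NP\N
    [7,8] "this" : (S\(S\NP))\NP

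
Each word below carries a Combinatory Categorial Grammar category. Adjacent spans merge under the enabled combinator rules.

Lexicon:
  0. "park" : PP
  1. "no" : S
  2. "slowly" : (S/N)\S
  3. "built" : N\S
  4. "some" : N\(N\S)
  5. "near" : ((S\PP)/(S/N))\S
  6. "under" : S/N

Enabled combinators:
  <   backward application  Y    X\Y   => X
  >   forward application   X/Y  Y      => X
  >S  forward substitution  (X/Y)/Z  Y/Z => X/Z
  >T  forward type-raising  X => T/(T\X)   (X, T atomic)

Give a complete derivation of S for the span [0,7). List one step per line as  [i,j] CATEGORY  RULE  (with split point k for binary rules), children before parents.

[0,1] PP  lex  "park"
[1,2] S  lex  "no"
[2,3] (S/N)\S  lex  "slowly"
[1,3] S/N  <  k=2
[3,4] N\S  lex  "built"
[4,5] N\(N\S)  lex  "some"
[3,5] N  <  k=4
[1,5] S  >  k=3
[5,6] ((S\PP)/(S/N))\S  lex  "near"
[1,6] (S\PP)/(S/N)  <  k=5
[6,7] S/N  lex  "under"
[1,7] S\PP  >  k=6
[0,7] S  <  k=1

[0,7] S   <
  [0,1] "park" : PP
  [1,7] S\PP   >
    [1,6] (S\PP)/(S/N)   <
      [1,5] S   >
        [1,3] S/N   <
          [1,2] "no" : S
          [2,3] "slowly" : (S/N)\S
        [3,5] N   <
          [3,4] "built" : N\S
          [4,5] "some" : N\(N\S)
      [5,6] "near" : ((S\PP)/(S/N))\S
    [6,7] "under" : S/N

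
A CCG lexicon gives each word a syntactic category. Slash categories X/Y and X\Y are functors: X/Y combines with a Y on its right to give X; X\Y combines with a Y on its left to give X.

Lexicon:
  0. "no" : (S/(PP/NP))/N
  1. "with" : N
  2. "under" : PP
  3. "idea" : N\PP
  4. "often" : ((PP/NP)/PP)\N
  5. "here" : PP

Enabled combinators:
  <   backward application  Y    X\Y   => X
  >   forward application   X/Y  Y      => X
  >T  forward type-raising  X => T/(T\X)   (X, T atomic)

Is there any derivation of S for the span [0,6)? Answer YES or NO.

[0,6] S   >
  [0,2] S/(PP/NP)   >
    [0,1] "no" : (S/(PP/NP))/N
    [1,2] "with" : N
  [2,6] PP/NP   >
    [2,5] (PP/NP)/PP   <
      [2,4] N   <
        [2,3] "under" : PP
        [3,4] "idea" : N\PP
      [4,5] "often" : ((PP/NP)/PP)\N
    [5,6] "here" : PP

YES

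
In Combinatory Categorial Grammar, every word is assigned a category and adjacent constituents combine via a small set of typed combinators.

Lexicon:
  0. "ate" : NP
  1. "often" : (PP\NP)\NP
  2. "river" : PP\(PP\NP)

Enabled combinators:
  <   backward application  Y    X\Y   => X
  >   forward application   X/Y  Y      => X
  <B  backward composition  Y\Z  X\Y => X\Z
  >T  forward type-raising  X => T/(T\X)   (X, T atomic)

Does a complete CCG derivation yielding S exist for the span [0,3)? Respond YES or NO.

NO

NP (PP\NP)\NP PP\(PP\NP)
CKY chart[0,3] = {N/(N\PP), NP/(NP\PP), PP, PP/(PP\PP), S/(S\PP)}; S ∉ chart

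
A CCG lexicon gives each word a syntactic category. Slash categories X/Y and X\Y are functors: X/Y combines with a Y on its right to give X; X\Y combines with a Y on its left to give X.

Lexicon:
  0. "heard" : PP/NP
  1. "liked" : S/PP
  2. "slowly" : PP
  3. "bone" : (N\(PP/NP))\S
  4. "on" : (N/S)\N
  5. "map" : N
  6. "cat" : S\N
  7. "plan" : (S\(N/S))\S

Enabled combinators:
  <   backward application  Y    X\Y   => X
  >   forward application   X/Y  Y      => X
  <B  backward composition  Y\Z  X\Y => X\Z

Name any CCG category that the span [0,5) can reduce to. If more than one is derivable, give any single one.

N/S

[0,8] S   <
  [0,5] N/S   <
    [0,4] N   <
      [0,1] "heard" : PP/NP
      [1,4] N\(PP/NP)   <
        [1,3] S   >
          [1,2] "liked" : S/PP
          [2,3] "slowly" : PP
        [3,4] "bone" : (N\(PP/NP))\S
    [4,5] "on" : (N/S)\N
  [5,8] S\(N/S)   <
    [5,7] S   <
      [5,6] "map" : N
      [6,7] "cat" : S\N
    [7,8] "plan" : (S\(N/S))\S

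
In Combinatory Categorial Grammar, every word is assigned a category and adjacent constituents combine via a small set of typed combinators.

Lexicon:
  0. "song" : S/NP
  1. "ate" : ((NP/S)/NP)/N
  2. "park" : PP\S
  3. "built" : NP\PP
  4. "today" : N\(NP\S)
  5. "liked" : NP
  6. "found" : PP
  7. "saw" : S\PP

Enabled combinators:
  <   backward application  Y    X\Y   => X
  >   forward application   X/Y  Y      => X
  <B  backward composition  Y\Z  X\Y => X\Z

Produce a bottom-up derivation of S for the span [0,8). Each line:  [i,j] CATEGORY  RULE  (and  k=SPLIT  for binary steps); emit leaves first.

[0,8] S   >
  [0,1] "song" : S/NP
  [1,8] NP   >
    [1,6] NP/S   >
      [1,5] (NP/S)/NP   >
        [1,2] "ate" : ((NP/S)/NP)/N
        [2,5] N   <
          [2,4] NP\S   <B
            [2,3] "park" : PP\S
            [3,4] "built" : NP\PP
          [4,5] "today" : N\(NP\S)
      [5,6] "liked" : NP
    [6,8] S   <
      [6,7] "found" : PP
      [7,8] "saw" : S\PP

[0,1] S/NP  lex  "song"
[1,2] ((NP/S)/NP)/N  lex  "ate"
[2,3] PP\S  lex  "park"
[3,4] NP\PP  lex  "built"
[2,4] NP\S  <B  k=3
[4,5] N\(NP\S)  lex  "today"
[2,5] N  <  k=4
[1,5] (NP/S)/NP  >  k=2
[5,6] NP  lex  "liked"
[1,6] NP/S  >  k=5
[6,7] PP  lex  "found"
[7,8] S\PP  lex  "saw"
[6,8] S  <  k=7
[1,8] NP  >  k=6
[0,8] S  >  k=1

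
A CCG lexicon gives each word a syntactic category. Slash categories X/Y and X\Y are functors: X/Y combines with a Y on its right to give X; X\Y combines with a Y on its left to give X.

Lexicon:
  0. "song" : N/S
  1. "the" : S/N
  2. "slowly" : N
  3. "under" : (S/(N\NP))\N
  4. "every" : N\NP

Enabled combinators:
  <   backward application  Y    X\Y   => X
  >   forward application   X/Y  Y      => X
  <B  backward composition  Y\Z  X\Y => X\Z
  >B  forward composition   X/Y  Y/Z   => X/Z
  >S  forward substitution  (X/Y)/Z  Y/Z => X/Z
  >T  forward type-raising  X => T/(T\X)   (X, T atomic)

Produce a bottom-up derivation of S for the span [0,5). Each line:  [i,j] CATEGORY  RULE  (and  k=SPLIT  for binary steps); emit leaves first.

[0,5] S   >
  [0,4] S/(N\NP)   <
    [0,3] N   >
      [0,1] "song" : N/S
      [1,3] S   >
        [1,2] "the" : S/N
        [2,3] "slowly" : N
    [3,4] "under" : (S/(N\NP))\N
  [4,5] "every" : N\NP

[0,1] N/S  lex  "song"
[1,2] S/N  lex  "the"
[2,3] N  lex  "slowly"
[1,3] S  >  k=2
[0,3] N  >  k=1
[3,4] (S/(N\NP))\N  lex  "under"
[0,4] S/(N\NP)  <  k=3
[4,5] N\NP  lex  "every"
[0,5] S  >  k=4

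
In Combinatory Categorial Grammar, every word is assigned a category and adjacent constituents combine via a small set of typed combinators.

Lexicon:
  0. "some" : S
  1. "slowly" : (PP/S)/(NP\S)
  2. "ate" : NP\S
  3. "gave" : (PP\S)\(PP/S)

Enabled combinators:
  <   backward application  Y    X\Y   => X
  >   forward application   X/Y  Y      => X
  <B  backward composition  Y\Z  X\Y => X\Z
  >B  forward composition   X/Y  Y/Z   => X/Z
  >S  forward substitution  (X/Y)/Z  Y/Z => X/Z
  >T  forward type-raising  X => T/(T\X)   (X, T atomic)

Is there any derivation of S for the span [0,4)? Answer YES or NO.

S (PP/S)/(NP\S) NP\S (PP\S)\(PP/S)
CKY chart[0,4] = {N/(N\PP), NP/(NP\PP), PP, PP/(PP\PP), S/(S\PP)}; S ∉ chart

NO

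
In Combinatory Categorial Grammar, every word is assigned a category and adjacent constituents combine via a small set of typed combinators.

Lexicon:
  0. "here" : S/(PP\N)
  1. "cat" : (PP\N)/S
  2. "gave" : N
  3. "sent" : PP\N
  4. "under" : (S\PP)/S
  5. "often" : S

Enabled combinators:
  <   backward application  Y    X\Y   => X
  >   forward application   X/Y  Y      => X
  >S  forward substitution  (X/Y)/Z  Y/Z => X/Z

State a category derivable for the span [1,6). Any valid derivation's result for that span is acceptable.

PP\N

[0,6] S   >
  [0,1] "here" : S/(PP\N)
  [1,6] PP\N   >
    [1,2] "cat" : (PP\N)/S
    [2,6] S   <
      [2,4] PP   <
        [2,3] "gave" : N
        [3,4] "sent" : PP\N
      [4,6] S\PP   >
        [4,5] "under" : (S\PP)/S
        [5,6] "often" : S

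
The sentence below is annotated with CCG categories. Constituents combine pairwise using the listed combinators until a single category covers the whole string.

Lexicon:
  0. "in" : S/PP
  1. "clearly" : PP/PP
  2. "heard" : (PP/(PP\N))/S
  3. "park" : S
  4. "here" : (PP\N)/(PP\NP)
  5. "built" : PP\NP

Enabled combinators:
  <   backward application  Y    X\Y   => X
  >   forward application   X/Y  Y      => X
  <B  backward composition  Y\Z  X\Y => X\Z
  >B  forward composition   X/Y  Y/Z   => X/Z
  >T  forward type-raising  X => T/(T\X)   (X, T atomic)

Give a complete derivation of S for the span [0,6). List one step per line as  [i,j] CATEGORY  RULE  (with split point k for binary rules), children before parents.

[0,1] S/PP  lex  "in"
[1,2] PP/PP  lex  "clearly"
[0,2] S/PP  >B  k=1
[2,3] (PP/(PP\N))/S  lex  "heard"
[3,4] S  lex  "park"
[2,4] PP/(PP\N)  >  k=3
[4,5] (PP\N)/(PP\NP)  lex  "here"
[5,6] PP\NP  lex  "built"
[4,6] PP\N  >  k=5
[2,6] PP  >  k=4
[0,6] S  >  k=2

[0,6] S   >
  [0,2] S/PP   >B
    [0,1] "in" : S/PP
    [1,2] "clearly" : PP/PP
  [2,6] PP   >
    [2,4] PP/(PP\N)   >
      [2,3] "heard" : (PP/(PP\N))/S
      [3,4] "park" : S
    [4,6] PP\N   >
      [4,5] "here" : (PP\N)/(PP\NP)
      [5,6] "built" : PP\NP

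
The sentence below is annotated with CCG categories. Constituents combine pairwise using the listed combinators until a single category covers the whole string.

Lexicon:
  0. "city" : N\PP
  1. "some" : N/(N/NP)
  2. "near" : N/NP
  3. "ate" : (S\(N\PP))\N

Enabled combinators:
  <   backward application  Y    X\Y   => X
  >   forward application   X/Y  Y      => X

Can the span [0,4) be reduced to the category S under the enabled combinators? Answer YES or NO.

[0,4] S   <
  [0,1] "city" : N\PP
  [1,4] S\(N\PP)   <
    [1,3] N   >
      [1,2] "some" : N/(N/NP)
      [2,3] "near" : N/NP
    [3,4] "ate" : (S\(N\PP))\N

YES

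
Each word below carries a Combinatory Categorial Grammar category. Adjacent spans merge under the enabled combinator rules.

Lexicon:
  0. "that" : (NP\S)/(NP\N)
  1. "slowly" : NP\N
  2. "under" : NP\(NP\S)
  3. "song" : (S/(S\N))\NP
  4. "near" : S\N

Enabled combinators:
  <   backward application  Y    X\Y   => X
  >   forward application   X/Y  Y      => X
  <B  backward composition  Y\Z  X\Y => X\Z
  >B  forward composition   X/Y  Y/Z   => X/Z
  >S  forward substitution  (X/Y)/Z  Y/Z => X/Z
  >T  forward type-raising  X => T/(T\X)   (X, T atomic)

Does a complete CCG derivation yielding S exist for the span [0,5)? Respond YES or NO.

[0,5] S   >
  [0,4] S/(S\N)   <
    [0,3] NP   <
      [0,2] NP\S   >
        [0,1] "that" : (NP\S)/(NP\N)
        [1,2] "slowly" : NP\N
      [2,3] "under" : NP\(NP\S)
    [3,4] "song" : (S/(S\N))\NP
  [4,5] "near" : S\N

YES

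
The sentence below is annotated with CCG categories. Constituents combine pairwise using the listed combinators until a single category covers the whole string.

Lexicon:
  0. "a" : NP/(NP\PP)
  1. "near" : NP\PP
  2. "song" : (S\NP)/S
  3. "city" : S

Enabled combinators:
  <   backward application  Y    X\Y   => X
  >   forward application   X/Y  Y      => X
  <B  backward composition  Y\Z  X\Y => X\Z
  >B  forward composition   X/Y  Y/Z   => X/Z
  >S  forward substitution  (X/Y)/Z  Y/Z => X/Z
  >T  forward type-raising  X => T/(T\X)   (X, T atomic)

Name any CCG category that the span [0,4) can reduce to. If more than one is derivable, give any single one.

S

[0,4] S   <
  [0,2] NP   >
    [0,1] "a" : NP/(NP\PP)
    [1,2] "near" : NP\PP
  [2,4] S\NP   >
    [2,3] "song" : (S\NP)/S
    [3,4] "city" : S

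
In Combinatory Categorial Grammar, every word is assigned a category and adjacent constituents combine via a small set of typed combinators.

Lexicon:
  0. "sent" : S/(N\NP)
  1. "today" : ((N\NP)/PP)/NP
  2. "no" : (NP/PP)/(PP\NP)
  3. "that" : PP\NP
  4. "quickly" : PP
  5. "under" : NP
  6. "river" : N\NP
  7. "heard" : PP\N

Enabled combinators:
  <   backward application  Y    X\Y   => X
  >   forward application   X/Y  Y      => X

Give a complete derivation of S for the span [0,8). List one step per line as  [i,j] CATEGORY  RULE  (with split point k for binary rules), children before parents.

[0,1] S/(N\NP)  lex  "sent"
[1,2] ((N\NP)/PP)/NP  lex  "today"
[2,3] (NP/PP)/(PP\NP)  lex  "no"
[3,4] PP\NP  lex  "that"
[2,4] NP/PP  >  k=3
[4,5] PP  lex  "quickly"
[2,5] NP  >  k=4
[1,5] (N\NP)/PP  >  k=2
[5,6] NP  lex  "under"
[6,7] N\NP  lex  "river"
[5,7] N  <  k=6
[7,8] PP\N  lex  "heard"
[5,8] PP  <  k=7
[1,8] N\NP  >  k=5
[0,8] S  >  k=1

[0,8] S   >
  [0,1] "sent" : S/(N\NP)
  [1,8] N\NP   >
    [1,5] (N\NP)/PP   >
      [1,2] "today" : ((N\NP)/PP)/NP
      [2,5] NP   >
        [2,4] NP/PP   >
          [2,3] "no" : (NP/PP)/(PP\NP)
          [3,4] "that" : PP\NP
        [4,5] "quickly" : PP
    [5,8] PP   <
      [5,7] N   <
        [5,6] "under" : NP
        [6,7] "river" : N\NP
      [7,8] "heard" : PP\N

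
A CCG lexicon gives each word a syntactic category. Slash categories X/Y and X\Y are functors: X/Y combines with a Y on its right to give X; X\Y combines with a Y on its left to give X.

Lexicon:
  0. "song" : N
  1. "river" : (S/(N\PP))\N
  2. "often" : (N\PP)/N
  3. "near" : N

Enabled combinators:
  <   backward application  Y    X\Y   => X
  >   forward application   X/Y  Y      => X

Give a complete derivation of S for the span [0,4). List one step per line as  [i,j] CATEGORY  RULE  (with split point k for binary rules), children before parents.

[0,4] S   >
  [0,2] S/(N\PP)   <
    [0,1] "song" : N
    [1,2] "river" : (S/(N\PP))\N
  [2,4] N\PP   >
    [2,3] "often" : (N\PP)/N
    [3,4] "near" : N

[0,1] N  lex  "song"
[1,2] (S/(N\PP))\N  lex  "river"
[0,2] S/(N\PP)  <  k=1
[2,3] (N\PP)/N  lex  "often"
[3,4] N  lex  "near"
[2,4] N\PP  >  k=3
[0,4] S  >  k=2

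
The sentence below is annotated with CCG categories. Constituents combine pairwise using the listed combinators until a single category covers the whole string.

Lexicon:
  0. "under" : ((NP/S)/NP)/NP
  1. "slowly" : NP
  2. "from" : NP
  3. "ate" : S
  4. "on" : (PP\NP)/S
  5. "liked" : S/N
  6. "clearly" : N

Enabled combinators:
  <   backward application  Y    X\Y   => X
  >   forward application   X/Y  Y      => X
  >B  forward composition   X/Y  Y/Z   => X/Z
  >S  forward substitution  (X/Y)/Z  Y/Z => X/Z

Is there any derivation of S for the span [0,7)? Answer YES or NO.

((NP/S)/NP)/NP NP NP S (PP\NP)/S S/N N
CKY chart[0,7] = {PP}; S ∉ chart

NO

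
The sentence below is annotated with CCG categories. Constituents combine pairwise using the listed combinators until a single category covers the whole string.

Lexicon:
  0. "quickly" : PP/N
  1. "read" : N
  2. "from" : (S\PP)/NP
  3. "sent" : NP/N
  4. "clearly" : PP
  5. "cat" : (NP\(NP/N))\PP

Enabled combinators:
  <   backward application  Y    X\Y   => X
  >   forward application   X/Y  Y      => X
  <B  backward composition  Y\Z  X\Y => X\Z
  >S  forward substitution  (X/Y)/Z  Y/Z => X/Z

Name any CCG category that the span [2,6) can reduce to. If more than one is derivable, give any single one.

S\PP

[0,6] S   <
  [0,2] PP   >
    [0,1] "quickly" : PP/N
    [1,2] "read" : N
  [2,6] S\PP   >
    [2,3] "from" : (S\PP)/NP
    [3,6] NP   <
      [3,4] "sent" : NP/N
      [4,6] NP\(NP/N)   <
        [4,5] "clearly" : PP
        [5,6] "cat" : (NP\(NP/N))\PP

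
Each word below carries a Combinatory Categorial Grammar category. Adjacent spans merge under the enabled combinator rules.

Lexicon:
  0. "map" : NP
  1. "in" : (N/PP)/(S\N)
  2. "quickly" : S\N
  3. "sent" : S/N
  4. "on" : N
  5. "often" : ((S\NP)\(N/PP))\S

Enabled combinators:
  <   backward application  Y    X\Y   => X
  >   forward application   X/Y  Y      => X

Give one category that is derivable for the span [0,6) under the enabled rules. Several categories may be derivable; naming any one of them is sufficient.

[0,6] S   <
  [0,1] "map" : NP
  [1,6] S\NP   <
    [1,3] N/PP   >
      [1,2] "in" : (N/PP)/(S\N)
      [2,3] "quickly" : S\N
    [3,6] (S\NP)\(N/PP)   <
      [3,5] S   >
        [3,4] "sent" : S/N
        [4,5] "on" : N
      [5,6] "often" : ((S\NP)\(N/PP))\S

S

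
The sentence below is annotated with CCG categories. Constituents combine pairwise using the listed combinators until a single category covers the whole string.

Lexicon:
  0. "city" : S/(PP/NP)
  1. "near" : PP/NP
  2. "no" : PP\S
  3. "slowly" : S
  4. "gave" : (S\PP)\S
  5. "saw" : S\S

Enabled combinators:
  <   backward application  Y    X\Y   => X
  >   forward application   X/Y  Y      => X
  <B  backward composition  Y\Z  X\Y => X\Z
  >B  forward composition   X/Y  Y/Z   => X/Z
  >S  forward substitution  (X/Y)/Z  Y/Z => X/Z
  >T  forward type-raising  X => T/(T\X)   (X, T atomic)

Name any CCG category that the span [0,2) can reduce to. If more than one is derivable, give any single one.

S

[0,6] S   <
  [0,3] PP   <
    [0,2] S   >
      [0,1] "city" : S/(PP/NP)
      [1,2] "near" : PP/NP
    [2,3] "no" : PP\S
  [3,6] S\PP   <B
    [3,5] S\PP   <
      [3,4] "slowly" : S
      [4,5] "gave" : (S\PP)\S
    [5,6] "saw" : S\S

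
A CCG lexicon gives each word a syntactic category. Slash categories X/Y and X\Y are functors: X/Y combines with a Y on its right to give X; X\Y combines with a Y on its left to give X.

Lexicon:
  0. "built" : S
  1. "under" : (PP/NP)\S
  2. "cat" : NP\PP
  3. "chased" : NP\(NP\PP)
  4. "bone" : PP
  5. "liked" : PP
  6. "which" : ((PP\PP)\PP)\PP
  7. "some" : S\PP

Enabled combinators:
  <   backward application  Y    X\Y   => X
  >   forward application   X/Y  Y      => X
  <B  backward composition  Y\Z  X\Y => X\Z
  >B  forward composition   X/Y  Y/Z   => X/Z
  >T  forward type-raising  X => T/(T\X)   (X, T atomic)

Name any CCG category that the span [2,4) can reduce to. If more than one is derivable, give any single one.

[0,8] S   <
  [0,4] PP   >
    [0,2] PP/NP   <
      [0,1] "built" : S
      [1,2] "under" : (PP/NP)\S
    [2,4] NP   <
      [2,3] "cat" : NP\PP
      [3,4] "chased" : NP\(NP\PP)
  [4,8] S\PP   <B
    [4,7] PP\PP   <
      [4,5] "bone" : PP
      [5,7] (PP\PP)\PP   <
        [5,6] "liked" : PP
        [6,7] "which" : ((PP\PP)\PP)\PP
    [7,8] "some" : S\PP

NP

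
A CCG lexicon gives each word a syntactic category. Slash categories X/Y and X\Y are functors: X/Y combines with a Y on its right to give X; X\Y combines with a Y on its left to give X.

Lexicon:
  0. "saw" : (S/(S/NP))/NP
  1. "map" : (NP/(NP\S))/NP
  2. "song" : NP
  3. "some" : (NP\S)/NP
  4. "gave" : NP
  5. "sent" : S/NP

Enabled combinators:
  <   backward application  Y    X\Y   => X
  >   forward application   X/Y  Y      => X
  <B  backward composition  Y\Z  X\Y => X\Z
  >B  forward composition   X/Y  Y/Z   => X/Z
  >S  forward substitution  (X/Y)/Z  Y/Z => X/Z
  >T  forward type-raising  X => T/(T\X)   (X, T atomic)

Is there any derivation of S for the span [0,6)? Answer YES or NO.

[0,6] S   >
  [0,5] S/(S/NP)   >
    [0,1] "saw" : (S/(S/NP))/NP
    [1,5] NP   >
      [1,3] NP/(NP\S)   >
        [1,2] "map" : (NP/(NP\S))/NP
        [2,3] "song" : NP
      [3,5] NP\S   >
        [3,4] "some" : (NP\S)/NP
        [4,5] "gave" : NP
  [5,6] "sent" : S/NP

YES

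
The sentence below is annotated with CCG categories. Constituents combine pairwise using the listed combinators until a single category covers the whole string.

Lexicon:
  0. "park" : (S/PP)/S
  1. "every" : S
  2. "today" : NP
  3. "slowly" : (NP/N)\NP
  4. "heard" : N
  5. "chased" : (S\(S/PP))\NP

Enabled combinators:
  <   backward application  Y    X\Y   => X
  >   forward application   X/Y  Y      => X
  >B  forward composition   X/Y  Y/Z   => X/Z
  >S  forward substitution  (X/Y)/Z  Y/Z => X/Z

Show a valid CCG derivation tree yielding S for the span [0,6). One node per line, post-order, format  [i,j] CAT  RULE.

[0,6] S   <
  [0,2] S/PP   >
    [0,1] "park" : (S/PP)/S
    [1,2] "every" : S
  [2,6] S\(S/PP)   <
    [2,5] NP   >
      [2,4] NP/N   <
        [2,3] "today" : NP
        [3,4] "slowly" : (NP/N)\NP
      [4,5] "heard" : N
    [5,6] "chased" : (S\(S/PP))\NP

[0,1] (S/PP)/S  lex  "park"
[1,2] S  lex  "every"
[0,2] S/PP  >  k=1
[2,3] NP  lex  "today"
[3,4] (NP/N)\NP  lex  "slowly"
[2,4] NP/N  <  k=3
[4,5] N  lex  "heard"
[2,5] NP  >  k=4
[5,6] (S\(S/PP))\NP  lex  "chased"
[2,6] S\(S/PP)  <  k=5
[0,6] S  <  k=2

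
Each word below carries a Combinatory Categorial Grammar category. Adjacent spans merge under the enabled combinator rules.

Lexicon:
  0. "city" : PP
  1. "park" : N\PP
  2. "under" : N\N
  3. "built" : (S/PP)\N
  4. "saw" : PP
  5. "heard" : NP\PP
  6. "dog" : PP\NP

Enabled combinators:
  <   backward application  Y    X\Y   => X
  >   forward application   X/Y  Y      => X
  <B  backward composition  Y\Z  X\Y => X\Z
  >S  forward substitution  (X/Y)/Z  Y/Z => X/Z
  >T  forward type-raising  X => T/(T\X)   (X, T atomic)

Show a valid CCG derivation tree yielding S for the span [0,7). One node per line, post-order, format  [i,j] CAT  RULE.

[0,7] S   >
  [0,4] S/PP   <
    [0,3] N   >
      [0,1] N/(N\PP)   >T
        [0,1] "city" : PP
      [1,3] N\PP   <B
        [1,2] "park" : N\PP
        [2,3] "under" : N\N
    [3,4] "built" : (S/PP)\N
  [4,7] PP   <
    [4,6] NP   <
      [4,5] "saw" : PP
      [5,6] "heard" : NP\PP
    [6,7] "dog" : PP\NP

[0,1] PP  lex  "city"
[0,1] N/(N\PP)  >T
[1,2] N\PP  lex  "park"
[2,3] N\N  lex  "under"
[1,3] N\PP  <B  k=2
[0,3] N  >  k=1
[3,4] (S/PP)\N  lex  "built"
[0,4] S/PP  <  k=3
[4,5] PP  lex  "saw"
[5,6] NP\PP  lex  "heard"
[4,6] NP  <  k=5
[6,7] PP\NP  lex  "dog"
[4,7] PP  <  k=6
[0,7] S  >  k=4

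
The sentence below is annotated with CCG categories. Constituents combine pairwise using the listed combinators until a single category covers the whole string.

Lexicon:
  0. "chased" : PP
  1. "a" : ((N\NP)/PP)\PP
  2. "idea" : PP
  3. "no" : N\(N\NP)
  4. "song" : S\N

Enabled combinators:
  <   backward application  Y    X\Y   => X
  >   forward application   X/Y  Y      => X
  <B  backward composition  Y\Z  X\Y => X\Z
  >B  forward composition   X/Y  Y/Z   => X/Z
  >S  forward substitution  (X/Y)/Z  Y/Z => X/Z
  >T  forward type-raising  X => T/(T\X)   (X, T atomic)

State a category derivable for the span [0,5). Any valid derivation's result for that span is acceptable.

S

[0,5] S   <
  [0,4] N   <
    [0,3] N\NP   >
      [0,2] (N\NP)/PP   <
        [0,1] "chased" : PP
        [1,2] "a" : ((N\NP)/PP)\PP
      [2,3] "idea" : PP
    [3,4] "no" : N\(N\NP)
  [4,5] "song" : S\N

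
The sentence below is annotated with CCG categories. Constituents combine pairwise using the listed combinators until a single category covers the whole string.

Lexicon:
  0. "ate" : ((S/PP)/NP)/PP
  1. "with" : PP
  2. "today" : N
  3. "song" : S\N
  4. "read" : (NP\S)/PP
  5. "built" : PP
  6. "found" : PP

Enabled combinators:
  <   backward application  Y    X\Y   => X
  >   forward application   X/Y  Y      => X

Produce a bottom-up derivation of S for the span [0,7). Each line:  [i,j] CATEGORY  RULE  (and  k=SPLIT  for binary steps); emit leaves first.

[0,7] S   >
  [0,6] S/PP   >
    [0,2] (S/PP)/NP   >
      [0,1] "ate" : ((S/PP)/NP)/PP
      [1,2] "with" : PP
    [2,6] NP   <
      [2,4] S   <
        [2,3] "today" : N
        [3,4] "song" : S\N
      [4,6] NP\S   >
        [4,5] "read" : (NP\S)/PP
        [5,6] "built" : PP
  [6,7] "found" : PP

[0,1] ((S/PP)/NP)/PP  lex  "ate"
[1,2] PP  lex  "with"
[0,2] (S/PP)/NP  >  k=1
[2,3] N  lex  "today"
[3,4] S\N  lex  "song"
[2,4] S  <  k=3
[4,5] (NP\S)/PP  lex  "read"
[5,6] PP  lex  "built"
[4,6] NP\S  >  k=5
[2,6] NP  <  k=4
[0,6] S/PP  >  k=2
[6,7] PP  lex  "found"
[0,7] S  >  k=6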